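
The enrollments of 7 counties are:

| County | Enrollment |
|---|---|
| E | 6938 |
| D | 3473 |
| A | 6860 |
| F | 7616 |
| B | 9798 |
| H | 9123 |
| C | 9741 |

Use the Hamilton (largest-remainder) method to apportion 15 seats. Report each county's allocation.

E 2; D 1; A 2; F 2; B 3; H 2; C 3

Total 53549; standard divisor 53549/15 ≈ 3569.933.
Standard quotas: E 1.9435, D 0.9728, A 1.9216, F 2.1334, B 2.7446, H 2.5555, C 2.7286.
Lower quotas: E 1, D 0, A 1, F 2, B 2, H 2, C 2 (sum 10, leaving 5 seats).
Remainders in descending order: D 0.9728, E 0.9435, A 0.9216, B 0.7446, C 0.7286, H 0.5555, F 0.1334.
The surplus seats go to D, E, A, B, C.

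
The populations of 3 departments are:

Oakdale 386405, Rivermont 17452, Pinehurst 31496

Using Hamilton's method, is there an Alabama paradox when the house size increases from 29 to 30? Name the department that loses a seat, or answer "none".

none

At 29 seats: Oakdale 26, Rivermont 1, Pinehurst 2.
At 30 seats: Oakdale 27, Rivermont 1, Pinehurst 2.
No department's allocation decreased.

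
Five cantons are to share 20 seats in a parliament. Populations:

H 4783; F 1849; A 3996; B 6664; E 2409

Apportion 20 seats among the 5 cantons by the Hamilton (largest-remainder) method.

Total 19701; standard divisor 19701/20 ≈ 985.05.
Standard quotas: H 4.8556, F 1.8771, A 4.0566, B 6.7651, E 2.4456.
Lower quotas: H 4, F 1, A 4, B 6, E 2 (sum 17, leaving 3 seats).
Remainders in descending order: F 0.8771, H 0.8556, B 0.7651, E 0.4456, A 0.0566.
Largest remainders: F, H, B receive the extra seats.

H 5; F 2; A 4; B 7; E 2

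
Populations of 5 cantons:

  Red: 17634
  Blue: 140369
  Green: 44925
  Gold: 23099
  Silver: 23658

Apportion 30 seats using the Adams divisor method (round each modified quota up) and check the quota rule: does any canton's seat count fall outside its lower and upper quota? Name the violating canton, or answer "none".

none

Standard quotas: Red 2.119, Blue 16.866, Green 5.398, Gold 2.775, Silver 2.843.
Adams allocation: Red 2, Blue 16, Green 6, Gold 3, Silver 3.
Every allocation lies between the lower and upper quota.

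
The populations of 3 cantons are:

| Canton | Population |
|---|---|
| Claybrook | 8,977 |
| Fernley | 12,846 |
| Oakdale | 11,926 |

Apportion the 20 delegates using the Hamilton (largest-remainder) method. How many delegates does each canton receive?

Claybrook: 5; Fernley: 8; Oakdale: 7

Total 33749; standard divisor 33749/20 ≈ 1687.45.
Standard quotas: Claybrook 5.3199, Fernley 7.6127, Oakdale 7.0675.
Lower quotas: Claybrook 5, Fernley 7, Oakdale 7 (sum 19, leaving 1 seat).
Remainders in descending order: Fernley 0.6127, Claybrook 0.3199, Oakdale 0.0675.
Largest remainder: Fernley receives the extra seat.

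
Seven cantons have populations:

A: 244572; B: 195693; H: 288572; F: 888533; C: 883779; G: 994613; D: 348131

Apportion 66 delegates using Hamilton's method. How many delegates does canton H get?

Total 3843893; standard divisor 3843893/66 ≈ 58240.803.
Standard quotas: A 4.1993, B 3.3601, H 4.9548, F 15.2562, C 15.1746, G 17.0776, D 5.9774.
Lower quotas: A 4, B 3, H 4, F 15, C 15, G 17, D 5 (sum 63, leaving 3 seats).
Remainders in descending order: D 0.9774, H 0.9548, B 0.3601, F 0.2562, A 0.1993, C 0.1746, G 0.0776.
Largest remainders: D, H, B receive the extra seats.
H receives 5.

5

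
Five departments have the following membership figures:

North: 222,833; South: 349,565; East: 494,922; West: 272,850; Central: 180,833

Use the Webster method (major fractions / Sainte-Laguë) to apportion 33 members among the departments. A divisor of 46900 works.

With modified divisor 46900: modified quotas North 4.751, South 7.453, East 10.553, West 5.818, Central 3.856.
Rounding to the nearest integer: North 5, South 7, East 11, West 6, Central 4 (total 33).

North=5, South=7, East=11, West=6, Central=4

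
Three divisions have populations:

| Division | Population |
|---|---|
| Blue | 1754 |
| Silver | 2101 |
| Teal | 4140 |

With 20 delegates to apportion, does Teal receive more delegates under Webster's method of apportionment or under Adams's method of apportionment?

Webster: Blue 4, Silver 5, Teal 11.
Adams: Blue 5, Silver 5, Teal 10.
Teal gets 11 under Webster and 10 under Adams.

Webster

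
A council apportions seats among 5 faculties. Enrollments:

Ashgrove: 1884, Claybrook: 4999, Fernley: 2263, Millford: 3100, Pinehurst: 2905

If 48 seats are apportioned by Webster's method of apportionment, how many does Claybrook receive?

16

Standard divisor 15151/48 ≈ 315.646; standard quotas: Ashgrove 5.969, Claybrook 15.837, Fernley 7.169, Millford 9.821, Pinehurst 9.203.
Rounding to the nearest integer gives Ashgrove 6, Claybrook 16, Fernley 7, Millford 10, Pinehurst 9 — total 48, matching the house size, so no adjustment is needed.
Claybrook receives 16.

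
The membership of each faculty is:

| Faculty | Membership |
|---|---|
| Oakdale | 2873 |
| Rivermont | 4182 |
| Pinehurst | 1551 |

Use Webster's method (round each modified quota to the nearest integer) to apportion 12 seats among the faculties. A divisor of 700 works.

Oakdale 4; Rivermont 6; Pinehurst 2

With modified divisor 700: modified quotas Oakdale 4.104, Rivermont 5.974, Pinehurst 2.216.
Rounding to the nearest integer: Oakdale 4, Rivermont 6, Pinehurst 2 (total 12).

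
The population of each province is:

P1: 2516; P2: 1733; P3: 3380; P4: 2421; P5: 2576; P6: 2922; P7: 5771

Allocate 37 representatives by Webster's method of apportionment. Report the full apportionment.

Standard divisor 21319/37 ≈ 576.189; standard quotas: P1 4.367, P2 3.008, P3 5.866, P4 4.202, P5 4.471, P6 5.071, P7 10.016.
Rounding to the nearest integer gives 4, 3, 6, 4, 4, 5, 10 = 36 seats, so the divisor must be adjusted.
With modified divisor 566: modified quotas P1 4.445, P2 3.062, P3 5.972, P4 4.277, P5 4.551, P6 5.163, P7 10.196.
Rounding to the nearest integer: P1 4, P2 3, P3 6, P4 4, P5 5, P6 5, P7 10 (total 37).

P1=4, P2=3, P3=6, P4=4, P5=5, P6=5, P7=10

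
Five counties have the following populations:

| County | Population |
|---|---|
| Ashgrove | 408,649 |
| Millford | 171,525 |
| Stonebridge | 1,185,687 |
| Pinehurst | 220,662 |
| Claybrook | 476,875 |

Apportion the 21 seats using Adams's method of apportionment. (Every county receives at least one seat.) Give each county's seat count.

Standard divisor 2463398/21 ≈ 117304.667; standard quotas: Ashgrove 3.484, Millford 1.462, Stonebridge 10.108, Pinehurst 1.881, Claybrook 4.065.
Rounding up gives 4, 2, 11, 2, 5 = 24 seats, so the divisor must be adjusted.
With modified divisor 134000: modified quotas Ashgrove 3.050, Millford 1.280, Stonebridge 8.848, Pinehurst 1.647, Claybrook 3.559.
Rounding up: Ashgrove 4, Millford 2, Stonebridge 9, Pinehurst 2, Claybrook 4 (total 21).

Ashgrove 4, Millford 2, Stonebridge 9, Pinehurst 2, Claybrook 4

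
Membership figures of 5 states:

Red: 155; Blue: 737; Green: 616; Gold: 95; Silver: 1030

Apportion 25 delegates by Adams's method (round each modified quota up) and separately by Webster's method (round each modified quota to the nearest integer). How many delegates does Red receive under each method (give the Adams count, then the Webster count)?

2 and 1

Adams: Red 2, Blue 7, Green 6, Gold 1, Silver 9.
Webster: Red 1, Blue 7, Green 6, Gold 1, Silver 10.
Red gets 2 under Adams and 1 under Webster.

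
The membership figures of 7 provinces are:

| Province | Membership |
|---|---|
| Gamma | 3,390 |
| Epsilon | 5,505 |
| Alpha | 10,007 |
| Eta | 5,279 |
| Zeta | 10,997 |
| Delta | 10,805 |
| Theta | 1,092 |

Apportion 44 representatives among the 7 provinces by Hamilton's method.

Standard divisor: 47075 ÷ 44 ≈ 1069.886.
Standard quotas: Gamma 3.1686, Epsilon 5.1454, Alpha 9.3533, Eta 4.9342, Zeta 10.2787, Delta 10.0992, Theta 1.0207.
Lower quotas: Gamma 3, Epsilon 5, Alpha 9, Eta 4, Zeta 10, Delta 10, Theta 1 (sum 42, leaving 2 seats).
Remainders in descending order: Eta 0.9342, Alpha 0.3533, Zeta 0.2787, Gamma 0.1686, Epsilon 0.1454, Delta 0.0992, Theta 0.0207.
The surplus seats go to Eta, Alpha.

Gamma 3, Epsilon 5, Alpha 10, Eta 5, Zeta 10, Delta 10, Theta 1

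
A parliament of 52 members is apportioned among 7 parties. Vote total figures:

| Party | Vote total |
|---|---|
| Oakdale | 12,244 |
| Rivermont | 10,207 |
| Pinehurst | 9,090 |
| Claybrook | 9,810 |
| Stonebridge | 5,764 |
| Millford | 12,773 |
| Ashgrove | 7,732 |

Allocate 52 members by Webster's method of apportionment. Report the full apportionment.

Standard divisor 67620/52 ≈ 1300.385; standard quotas: Oakdale 9.416, Rivermont 7.849, Pinehurst 6.990, Claybrook 7.544, Stonebridge 4.433, Millford 9.822, Ashgrove 5.946.
Rounding to the nearest integer gives Oakdale 9, Rivermont 8, Pinehurst 7, Claybrook 8, Stonebridge 4, Millford 10, Ashgrove 6 — total 52, matching the house size, so no adjustment is needed.

Oakdale 9, Rivermont 8, Pinehurst 7, Claybrook 8, Stonebridge 4, Millford 10, Ashgrove 6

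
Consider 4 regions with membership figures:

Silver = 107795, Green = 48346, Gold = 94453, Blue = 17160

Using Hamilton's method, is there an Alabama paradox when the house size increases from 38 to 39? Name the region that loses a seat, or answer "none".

At 38 seats: Silver 15, Green 7, Gold 13, Blue 3.
At 39 seats: Silver 16, Green 7, Gold 14, Blue 2.
Blue drops from 3 to 2.

Blue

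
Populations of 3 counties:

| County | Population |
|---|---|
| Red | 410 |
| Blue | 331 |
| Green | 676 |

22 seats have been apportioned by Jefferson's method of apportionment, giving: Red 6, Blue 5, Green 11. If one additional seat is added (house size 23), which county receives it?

Priority for the next seat is population ÷ (current seats + 1).
Priorities: Red 58.571, Blue 55.167, Green 56.333.
Highest priority: Red.

Red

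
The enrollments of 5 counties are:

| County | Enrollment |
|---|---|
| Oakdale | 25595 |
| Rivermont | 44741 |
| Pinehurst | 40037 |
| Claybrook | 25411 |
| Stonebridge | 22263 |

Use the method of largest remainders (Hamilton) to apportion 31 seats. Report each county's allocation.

Standard divisor: 158047 ÷ 31 ≈ 5098.29.
Standard quotas: Oakdale 5.0203, Rivermont 8.7757, Pinehurst 7.8530, Claybrook 4.9842, Stonebridge 4.3668.
Lower quotas: Oakdale 5, Rivermont 8, Pinehurst 7, Claybrook 4, Stonebridge 4 (sum 28, leaving 3 seats).
Remainders in descending order: Claybrook 0.9842, Pinehurst 0.8530, Rivermont 0.7757, Stonebridge 0.3668, Oakdale 0.0203.
Largest remainders: Claybrook, Pinehurst, Rivermont receive the extra seats.

Oakdale=5; Rivermont=9; Pinehurst=8; Claybrook=5; Stonebridge=4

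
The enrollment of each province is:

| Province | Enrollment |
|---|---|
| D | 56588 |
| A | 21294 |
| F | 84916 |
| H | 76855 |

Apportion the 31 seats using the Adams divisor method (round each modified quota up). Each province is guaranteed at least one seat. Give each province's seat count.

D 7; A 3; F 11; H 10

Standard divisor 239653/31 ≈ 7730.742; standard quotas: D 7.320, A 2.754, F 10.984, H 9.941.
Rounding up gives 8, 3, 11, 10 = 32 seats, so the divisor must be adjusted.
With modified divisor 8300: modified quotas D 6.818, A 2.566, F 10.231, H 9.260.
Rounding up: D 7, A 3, F 11, H 10 (total 31).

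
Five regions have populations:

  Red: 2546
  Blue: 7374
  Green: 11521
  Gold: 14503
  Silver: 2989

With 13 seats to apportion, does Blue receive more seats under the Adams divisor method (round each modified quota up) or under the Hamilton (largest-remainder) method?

Adams: Red 1, Blue 3, Green 4, Gold 4, Silver 1.
Hamilton: Red 1, Blue 2, Green 4, Gold 5, Silver 1.
Blue gets 3 under Adams and 2 under Hamilton.

Adams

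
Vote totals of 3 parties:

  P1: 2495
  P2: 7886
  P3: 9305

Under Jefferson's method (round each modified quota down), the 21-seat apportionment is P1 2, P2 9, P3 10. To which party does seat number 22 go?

Priority for the next seat is population ÷ (current seats + 1).
Priorities: P1 831.667, P2 788.600, P3 845.909.
Highest priority: P3.

P3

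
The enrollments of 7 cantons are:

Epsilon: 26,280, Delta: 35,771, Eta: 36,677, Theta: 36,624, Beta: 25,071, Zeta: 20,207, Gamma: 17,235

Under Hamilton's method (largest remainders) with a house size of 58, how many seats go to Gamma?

The standard divisor is 197865/58 ≈ 3411.466.
Standard quotas: Epsilon 7.7034, Delta 10.4855, Eta 10.7511, Theta 10.7356, Beta 7.3490, Zeta 5.9233, Gamma 5.0521.
Lower quotas: Epsilon 7, Delta 10, Eta 10, Theta 10, Beta 7, Zeta 5, Gamma 5 (sum 54, leaving 4 seats).
Remainders in descending order: Zeta 0.9233, Eta 0.7511, Theta 0.7356, Epsilon 0.7034, Delta 0.4855, Beta 0.3490, Gamma 0.0521.
The surplus seats go to Zeta, Eta, Theta, Epsilon.
Gamma receives 5.

5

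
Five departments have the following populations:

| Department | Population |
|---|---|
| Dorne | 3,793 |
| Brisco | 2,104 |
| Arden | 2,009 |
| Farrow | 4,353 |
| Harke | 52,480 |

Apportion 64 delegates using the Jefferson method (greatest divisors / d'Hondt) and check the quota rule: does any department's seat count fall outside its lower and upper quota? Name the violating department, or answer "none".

Standard quotas: Dorne 3.750, Brisco 2.080, Arden 1.986, Farrow 4.303, Harke 51.881.
Jefferson allocation: Dorne 3, Brisco 2, Arden 2, Farrow 4, Harke 53.
Harke has quota 51.881 (lower 51, upper 52) but receives 53 — outside the quota interval.

Harke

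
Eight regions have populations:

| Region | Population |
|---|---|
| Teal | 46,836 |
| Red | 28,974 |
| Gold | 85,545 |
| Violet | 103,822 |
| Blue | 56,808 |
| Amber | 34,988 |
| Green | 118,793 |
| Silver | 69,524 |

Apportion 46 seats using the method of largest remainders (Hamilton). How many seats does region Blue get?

The standard divisor is 545290/46 ≈ 11854.13.
Standard quotas: Teal 3.9510, Red 2.4442, Gold 7.2165, Violet 8.7583, Blue 4.7923, Amber 2.9515, Green 10.0212, Silver 5.8650.
Lower quotas: Teal 3, Red 2, Gold 7, Violet 8, Blue 4, Amber 2, Green 10, Silver 5 (sum 41, leaving 5 seats).
Remainders in descending order: Amber 0.9515, Teal 0.9510, Silver 0.8650, Blue 0.7923, Violet 0.7583, Red 0.4442, Gold 0.2165, Green 0.0212.
The surplus seats go to Amber, Teal, Silver, Blue, Violet.
Blue receives 5.

5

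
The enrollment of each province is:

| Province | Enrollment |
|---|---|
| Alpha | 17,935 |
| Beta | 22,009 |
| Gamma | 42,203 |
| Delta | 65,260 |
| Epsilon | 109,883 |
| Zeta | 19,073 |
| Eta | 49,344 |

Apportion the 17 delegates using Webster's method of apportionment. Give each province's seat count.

Standard divisor 325707/17 ≈ 19159.235; standard quotas: Alpha 0.936, Beta 1.149, Gamma 2.203, Delta 3.406, Epsilon 5.735, Zeta 0.995, Eta 2.575.
Rounding to the nearest integer gives Alpha 1, Beta 1, Gamma 2, Delta 3, Epsilon 6, Zeta 1, Eta 3 — total 17, matching the house size, so no adjustment is needed.

Alpha 1, Beta 1, Gamma 2, Delta 3, Epsilon 6, Zeta 1, Eta 3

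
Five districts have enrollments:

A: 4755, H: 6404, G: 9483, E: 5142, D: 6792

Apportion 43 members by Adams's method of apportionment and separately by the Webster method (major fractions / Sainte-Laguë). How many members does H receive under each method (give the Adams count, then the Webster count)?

9 and 8

Adams: A 6, H 9, G 12, E 7, D 9.
Webster: A 6, H 8, G 13, E 7, D 9.
H gets 9 under Adams and 8 under Webster.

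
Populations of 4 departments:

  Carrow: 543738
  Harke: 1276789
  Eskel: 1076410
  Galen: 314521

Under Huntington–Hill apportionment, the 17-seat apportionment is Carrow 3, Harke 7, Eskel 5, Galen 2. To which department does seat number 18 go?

Priority for the next seat is population ÷ (√(s·(s+1))).
Priorities: Carrow 156963.640, Harke 170618.107, Eskel 196524.679, Galen 128402.661.
Highest priority: Eskel.

Eskel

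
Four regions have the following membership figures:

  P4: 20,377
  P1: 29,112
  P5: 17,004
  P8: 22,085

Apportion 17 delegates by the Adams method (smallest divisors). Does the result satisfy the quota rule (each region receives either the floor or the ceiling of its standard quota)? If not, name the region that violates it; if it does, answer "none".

none

Standard quotas: P4 3.911, P1 5.587, P5 3.263, P8 4.239.
Adams allocation: P4 4, P1 6, P5 3, P8 4.
Every allocation lies between the lower and upper quota.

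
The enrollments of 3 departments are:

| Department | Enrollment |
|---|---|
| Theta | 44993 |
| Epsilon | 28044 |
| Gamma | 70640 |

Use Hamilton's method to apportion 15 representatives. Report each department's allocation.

The standard divisor is 143677/15 ≈ 9578.467.
Standard quotas: Theta 4.6973, Epsilon 2.9278, Gamma 7.3749.
Lower quotas: Theta 4, Epsilon 2, Gamma 7 (sum 13, leaving 2 seats).
Remainders in descending order: Epsilon 0.9278, Theta 0.6973, Gamma 0.3749.
The surplus seats go to Epsilon, Theta.

Theta: 5, Epsilon: 3, Gamma: 7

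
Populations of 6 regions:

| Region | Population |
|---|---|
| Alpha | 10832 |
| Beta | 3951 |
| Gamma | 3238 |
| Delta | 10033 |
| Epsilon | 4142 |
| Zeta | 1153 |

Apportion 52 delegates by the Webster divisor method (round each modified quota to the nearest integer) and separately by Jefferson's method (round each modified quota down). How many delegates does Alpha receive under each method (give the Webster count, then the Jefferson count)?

17 and 18

Webster: Alpha 17, Beta 6, Gamma 5, Delta 16, Epsilon 6, Zeta 2.
Jefferson: Alpha 18, Beta 6, Gamma 5, Delta 16, Epsilon 6, Zeta 1.
Alpha gets 17 under Webster and 18 under Jefferson.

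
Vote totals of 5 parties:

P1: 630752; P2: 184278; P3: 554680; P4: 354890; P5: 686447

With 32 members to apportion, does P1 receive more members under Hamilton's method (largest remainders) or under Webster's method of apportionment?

Webster

Hamilton: P1 8, P2 3, P3 7, P4 5, P5 9.
Webster: P1 9, P2 2, P3 7, P4 5, P5 9.
P1 gets 8 under Hamilton and 9 under Webster.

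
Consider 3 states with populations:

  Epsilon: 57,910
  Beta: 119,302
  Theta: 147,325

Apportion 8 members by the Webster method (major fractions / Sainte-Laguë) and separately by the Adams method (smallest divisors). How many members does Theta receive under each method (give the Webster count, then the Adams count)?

Webster: Epsilon 1, Beta 3, Theta 4.
Adams: Epsilon 2, Beta 3, Theta 3.
Theta gets 4 under Webster and 3 under Adams.

4 and 3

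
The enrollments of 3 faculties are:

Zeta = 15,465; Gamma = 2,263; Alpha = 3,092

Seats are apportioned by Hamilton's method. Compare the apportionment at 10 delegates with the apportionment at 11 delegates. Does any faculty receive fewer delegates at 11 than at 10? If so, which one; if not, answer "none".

none

At 10 seats: Zeta 7, Gamma 1, Alpha 2.
At 11 seats: Zeta 8, Gamma 1, Alpha 2.
No faculty's allocation decreased.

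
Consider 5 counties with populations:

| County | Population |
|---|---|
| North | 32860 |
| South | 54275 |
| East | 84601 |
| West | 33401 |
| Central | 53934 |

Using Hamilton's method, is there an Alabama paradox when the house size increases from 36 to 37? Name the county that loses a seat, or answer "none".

At 36 seats: North 5, South 7, East 12, West 5, Central 7.
At 37 seats: North 4, South 8, East 12, West 5, Central 8.
North drops from 5 to 4.

North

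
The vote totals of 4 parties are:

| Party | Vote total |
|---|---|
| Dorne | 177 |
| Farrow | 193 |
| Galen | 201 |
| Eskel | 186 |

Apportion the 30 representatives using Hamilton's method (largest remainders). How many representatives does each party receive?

The standard divisor is 757/30 ≈ 25.233.
Standard quotas: Dorne 7.015, Farrow 7.649, Galen 7.966, Eskel 7.371.
Lower quotas: Dorne 7, Farrow 7, Galen 7, Eskel 7 (sum 28, leaving 2 seats).
Remainders in descending order: Galen 0.966, Farrow 0.649, Eskel 0.371, Dorne 0.015.
Largest remainders: Galen, Farrow receive the extra seats.

Dorne=7, Farrow=8, Galen=8, Eskel=7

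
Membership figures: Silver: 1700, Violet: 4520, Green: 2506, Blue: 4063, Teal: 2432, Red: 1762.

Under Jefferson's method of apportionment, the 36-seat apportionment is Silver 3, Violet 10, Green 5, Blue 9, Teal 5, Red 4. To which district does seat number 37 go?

Priority for the next seat is population ÷ (current seats + 1).
Priorities: Silver 425.000, Violet 410.909, Green 417.667, Blue 406.300, Teal 405.333, Red 352.400.
Highest priority: Silver.

Silver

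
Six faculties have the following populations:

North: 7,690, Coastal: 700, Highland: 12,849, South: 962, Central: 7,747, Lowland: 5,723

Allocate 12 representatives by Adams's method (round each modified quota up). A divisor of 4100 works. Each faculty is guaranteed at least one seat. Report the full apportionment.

With modified divisor 4100: modified quotas North 1.876, Coastal 0.171, Highland 3.134, South 0.235, Central 1.890, Lowland 1.396.
Rounding up: North 2, Coastal 1, Highland 4, South 1, Central 2, Lowland 2 (total 12).

North 2, Coastal 1, Highland 4, South 1, Central 2, Lowland 2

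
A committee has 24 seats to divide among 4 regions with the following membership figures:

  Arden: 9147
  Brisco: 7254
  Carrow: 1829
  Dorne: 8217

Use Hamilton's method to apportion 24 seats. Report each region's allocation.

Arden: 8; Brisco: 7; Carrow: 2; Dorne: 7

Total 26447; standard divisor 26447/24 ≈ 1101.958.
Standard quotas: Arden 8.3007, Brisco 6.5828, Carrow 1.6598, Dorne 7.4567.
Lower quotas: Arden 8, Brisco 6, Carrow 1, Dorne 7 (sum 22, leaving 2 seats).
Remainders in descending order: Carrow 0.6598, Brisco 0.5828, Dorne 0.4567, Arden 0.3007.
The surplus seats go to Carrow, Brisco.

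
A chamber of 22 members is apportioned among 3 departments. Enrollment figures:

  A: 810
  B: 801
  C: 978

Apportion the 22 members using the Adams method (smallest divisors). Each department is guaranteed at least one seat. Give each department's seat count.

A 7, B 7, C 8

Standard divisor 2589/22 ≈ 117.682; standard quotas: A 6.883, B 6.806, C 8.311.
Rounding up gives 7, 7, 9 = 23 seats, so the divisor must be adjusted.
With modified divisor 130: modified quotas A 6.231, B 6.162, C 7.523.
Rounding up: A 7, B 7, C 8 (total 22).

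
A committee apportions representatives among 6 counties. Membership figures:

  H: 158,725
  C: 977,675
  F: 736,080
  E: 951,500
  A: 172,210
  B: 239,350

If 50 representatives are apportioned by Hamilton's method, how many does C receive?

15

The standard divisor is 3235540/50 ≈ 64710.8.
Standard quotas: H 2.4528, C 15.1084, F 11.3749, E 14.7039, A 2.6612, B 3.6988.
Lower quotas: H 2, C 15, F 11, E 14, A 2, B 3 (sum 47, leaving 3 seats).
Remainders in descending order: E 0.7039, B 0.6988, A 0.6612, H 0.4528, F 0.3749, C 0.1084.
Largest remainders: E, B, A receive the extra seats.
C receives 15.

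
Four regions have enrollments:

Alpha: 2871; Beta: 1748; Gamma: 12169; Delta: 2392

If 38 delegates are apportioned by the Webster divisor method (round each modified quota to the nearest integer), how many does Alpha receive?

6

Standard divisor 19180/38 ≈ 504.737; standard quotas: Alpha 5.688, Beta 3.463, Gamma 24.110, Delta 4.739.
Rounding to the nearest integer gives Alpha 6, Beta 3, Gamma 24, Delta 5 — total 38, matching the house size, so no adjustment is needed.
Alpha receives 6.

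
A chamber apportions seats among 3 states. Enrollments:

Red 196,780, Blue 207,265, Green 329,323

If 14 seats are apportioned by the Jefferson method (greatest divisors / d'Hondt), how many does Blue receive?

Standard divisor 733368/14 ≈ 52383.429; standard quotas: Red 3.757, Blue 3.957, Green 6.287.
Rounding down gives 3, 3, 6 = 12 seats, so the divisor must be adjusted.
With modified divisor 48100: modified quotas Red 4.091, Blue 4.309, Green 6.847.
Rounding down: Red 4, Blue 4, Green 6 (total 14).
Blue receives 4.

4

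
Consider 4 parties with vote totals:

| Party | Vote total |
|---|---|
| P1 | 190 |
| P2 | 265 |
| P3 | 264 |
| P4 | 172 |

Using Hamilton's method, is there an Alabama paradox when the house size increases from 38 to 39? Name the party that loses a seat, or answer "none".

P4

At 38 seats: P1 8, P2 11, P3 11, P4 8.
At 39 seats: P1 8, P2 12, P3 12, P4 7.
P4 drops from 8 to 7.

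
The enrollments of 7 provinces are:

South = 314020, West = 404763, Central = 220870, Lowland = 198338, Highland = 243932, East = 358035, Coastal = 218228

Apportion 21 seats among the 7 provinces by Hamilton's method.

South 3, West 4, Central 3, Lowland 2, Highland 3, East 4, Coastal 2

Standard divisor: 1958186 ÷ 21 ≈ 93246.952.
Standard quotas: South 3.3676, West 4.3408, Central 2.3687, Lowland 2.1270, Highland 2.6160, East 3.8396, Coastal 2.3403.
Lower quotas: South 3, West 4, Central 2, Lowland 2, Highland 2, East 3, Coastal 2 (sum 18, leaving 3 seats).
Remainders in descending order: East 0.8396, Highland 0.6160, Central 0.3687, South 0.3676, West 0.3408, Coastal 0.3403, Lowland 0.1270.
The surplus seats go to East, Highland, Central.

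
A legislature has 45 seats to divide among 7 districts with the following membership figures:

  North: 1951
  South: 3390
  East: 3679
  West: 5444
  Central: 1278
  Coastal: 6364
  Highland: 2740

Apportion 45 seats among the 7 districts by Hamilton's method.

Total 24846; standard divisor 24846/45 ≈ 552.133.
Standard quotas: North 3.5336, South 6.1398, East 6.6632, West 9.8599, Central 2.3147, Coastal 11.5262, Highland 4.9626.
Lower quotas: North 3, South 6, East 6, West 9, Central 2, Coastal 11, Highland 4 (sum 41, leaving 4 seats).
Remainders in descending order: Highland 0.9626, West 0.8599, East 0.6632, North 0.5336, Coastal 0.5262, Central 0.3147, South 0.1398.
Largest remainders: Highland, West, East, North receive the extra seats.

North 4, South 6, East 7, West 10, Central 2, Coastal 11, Highland 5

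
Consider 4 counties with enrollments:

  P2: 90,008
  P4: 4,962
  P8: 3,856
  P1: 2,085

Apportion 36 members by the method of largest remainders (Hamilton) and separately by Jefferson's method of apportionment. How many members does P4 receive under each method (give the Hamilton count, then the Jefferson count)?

2 and 1

Hamilton: P2 32, P4 2, P8 1, P1 1.
Jefferson: P2 34, P4 1, P8 1, P1 0.
P4 gets 2 under Hamilton and 1 under Jefferson.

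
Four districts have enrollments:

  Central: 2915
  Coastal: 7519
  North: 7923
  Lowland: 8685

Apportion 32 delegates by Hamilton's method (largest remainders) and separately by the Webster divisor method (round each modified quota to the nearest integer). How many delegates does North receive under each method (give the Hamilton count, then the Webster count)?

Hamilton: Central 4, Coastal 9, North 9, Lowland 10.
Webster: Central 3, Coastal 9, North 10, Lowland 10.
North gets 9 under Hamilton and 10 under Webster.

9 and 10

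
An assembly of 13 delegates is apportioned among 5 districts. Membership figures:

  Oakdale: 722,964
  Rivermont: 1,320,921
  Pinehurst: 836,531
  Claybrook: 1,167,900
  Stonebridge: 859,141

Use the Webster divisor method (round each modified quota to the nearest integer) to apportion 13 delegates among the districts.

Standard divisor 4907457/13 ≈ 377496.692; standard quotas: Oakdale 1.915, Rivermont 3.499, Pinehurst 2.216, Claybrook 3.094, Stonebridge 2.276.
Rounding to the nearest integer gives 2, 3, 2, 3, 2 = 12 seats, so the divisor must be adjusted.
With modified divisor 360500: modified quotas Oakdale 2.005, Rivermont 3.664, Pinehurst 2.320, Claybrook 3.240, Stonebridge 2.383.
Rounding to the nearest integer: Oakdale 2, Rivermont 4, Pinehurst 2, Claybrook 3, Stonebridge 2 (total 13).

Oakdale 2, Rivermont 4, Pinehurst 2, Claybrook 3, Stonebridge 2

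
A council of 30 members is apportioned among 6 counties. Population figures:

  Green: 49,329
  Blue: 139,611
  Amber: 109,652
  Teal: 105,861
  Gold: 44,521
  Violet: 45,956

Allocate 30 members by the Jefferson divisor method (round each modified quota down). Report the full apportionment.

Standard divisor 494930/30 ≈ 16497.667; standard quotas: Green 2.990, Blue 8.462, Amber 6.647, Teal 6.417, Gold 2.699, Violet 2.786.
Rounding down gives 2, 8, 6, 6, 2, 2 = 26 seats, so the divisor must be adjusted.
With modified divisor 15200: modified quotas Green 3.245, Blue 9.185, Amber 7.214, Teal 6.965, Gold 2.929, Violet 3.023.
Rounding down: Green 3, Blue 9, Amber 7, Teal 6, Gold 2, Violet 3 (total 30).

Green 3, Blue 9, Amber 7, Teal 6, Gold 2, Violet 3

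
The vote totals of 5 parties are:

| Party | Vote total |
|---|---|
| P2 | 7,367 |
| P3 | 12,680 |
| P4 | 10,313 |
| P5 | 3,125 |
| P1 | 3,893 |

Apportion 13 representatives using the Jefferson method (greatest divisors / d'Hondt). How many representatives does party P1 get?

Standard divisor 37378/13 ≈ 2875.231; standard quotas: P2 2.562, P3 4.410, P4 3.587, P5 1.087, P1 1.354.
Rounding down gives 2, 4, 3, 1, 1 = 11 seats, so the divisor must be adjusted.
With modified divisor 2500: modified quotas P2 2.947, P3 5.072, P4 4.125, P5 1.250, P1 1.557.
Rounding down: P2 2, P3 5, P4 4, P5 1, P1 1 (total 13).
P1 receives 1.

1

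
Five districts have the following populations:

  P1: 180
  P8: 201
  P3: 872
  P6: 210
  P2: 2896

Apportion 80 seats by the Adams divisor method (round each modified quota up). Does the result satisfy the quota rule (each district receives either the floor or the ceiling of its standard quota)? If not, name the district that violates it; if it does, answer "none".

P2

Standard quotas: P1 3.304, P8 3.689, P3 16.004, P6 3.854, P2 53.150.
Adams allocation: P1 4, P8 4, P3 16, P6 4, P2 52.
P2 has quota 53.150 (lower 53, upper 54) but receives 52 — outside the quota interval.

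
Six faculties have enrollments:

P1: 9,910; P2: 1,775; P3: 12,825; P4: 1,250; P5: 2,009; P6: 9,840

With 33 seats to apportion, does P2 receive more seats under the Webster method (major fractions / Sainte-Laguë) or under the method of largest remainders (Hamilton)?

Webster: P1 9, P2 2, P3 11, P4 1, P5 2, P6 8.
Hamilton: P1 9, P2 1, P3 11, P4 1, P5 2, P6 9.
P2 gets 2 under Webster and 1 under Hamilton.

Webster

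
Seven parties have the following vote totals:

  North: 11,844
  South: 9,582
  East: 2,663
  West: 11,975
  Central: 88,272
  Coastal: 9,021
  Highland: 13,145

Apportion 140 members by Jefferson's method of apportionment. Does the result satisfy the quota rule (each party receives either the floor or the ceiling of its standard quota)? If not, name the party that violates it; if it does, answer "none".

Standard quotas: North 11.318, South 9.157, East 2.545, West 11.444, Central 84.354, Coastal 8.621, Highland 12.562.
Jefferson allocation: North 11, South 9, East 2, West 11, Central 87, Coastal 8, Highland 12.
Central has quota 84.354 (lower 84, upper 85) but receives 87 — outside the quota interval.

Central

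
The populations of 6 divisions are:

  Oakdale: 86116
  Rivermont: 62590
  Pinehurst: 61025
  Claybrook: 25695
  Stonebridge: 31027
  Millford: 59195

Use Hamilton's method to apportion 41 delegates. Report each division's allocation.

The standard divisor is 325648/41 ≈ 7942.634.
Standard quotas: Oakdale 10.8422, Rivermont 7.8803, Pinehurst 7.6832, Claybrook 3.2351, Stonebridge 3.9064, Millford 7.4528.
Lower quotas: Oakdale 10, Rivermont 7, Pinehurst 7, Claybrook 3, Stonebridge 3, Millford 7 (sum 37, leaving 4 seats).
Remainders in descending order: Stonebridge 0.9064, Rivermont 0.8803, Oakdale 0.8422, Pinehurst 0.6832, Millford 0.4528, Claybrook 0.2351.
The surplus seats go to Stonebridge, Rivermont, Oakdale, Pinehurst.

Oakdale 11; Rivermont 8; Pinehurst 8; Claybrook 3; Stonebridge 4; Millford 7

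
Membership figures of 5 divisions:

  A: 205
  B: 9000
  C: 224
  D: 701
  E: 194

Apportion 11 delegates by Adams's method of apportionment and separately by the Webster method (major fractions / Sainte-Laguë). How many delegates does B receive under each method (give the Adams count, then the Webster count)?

Adams: A 1, B 7, C 1, D 1, E 1.
Webster: A 0, B 10, C 0, D 1, E 0.
B gets 7 under Adams and 10 under Webster.

7 and 10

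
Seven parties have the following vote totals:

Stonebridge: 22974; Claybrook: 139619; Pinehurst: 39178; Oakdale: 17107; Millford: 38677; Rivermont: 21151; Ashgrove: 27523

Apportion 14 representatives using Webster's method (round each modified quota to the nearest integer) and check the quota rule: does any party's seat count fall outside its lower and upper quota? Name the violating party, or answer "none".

Standard quotas: Stonebridge 1.050, Claybrook 6.383, Pinehurst 1.791, Oakdale 0.782, Millford 1.768, Rivermont 0.967, Ashgrove 1.258.
Webster allocation: Stonebridge 1, Claybrook 6, Pinehurst 2, Oakdale 1, Millford 2, Rivermont 1, Ashgrove 1.
Every allocation lies between the lower and upper quota.

none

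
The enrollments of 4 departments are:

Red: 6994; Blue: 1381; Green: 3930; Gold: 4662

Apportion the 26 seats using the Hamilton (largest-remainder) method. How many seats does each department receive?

Total 16967; standard divisor 16967/26 ≈ 652.577.
Standard quotas: Red 10.7175, Blue 2.1162, Green 6.0223, Gold 7.1440.
Lower quotas: Red 10, Blue 2, Green 6, Gold 7 (sum 25, leaving 1 seat).
Remainders in descending order: Red 0.7175, Gold 0.1440, Blue 0.1162, Green 0.0223.
Largest remainder: Red receives the extra seat.

Red 11, Blue 2, Green 6, Gold 7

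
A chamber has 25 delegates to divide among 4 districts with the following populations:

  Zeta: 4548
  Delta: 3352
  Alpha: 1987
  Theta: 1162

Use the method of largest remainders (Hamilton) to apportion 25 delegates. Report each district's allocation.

Total 11049; standard divisor 11049/25 ≈ 441.96.
Standard quotas: Zeta 10.291, Delta 7.584, Alpha 4.496, Theta 2.629.
Lower quotas: Zeta 10, Delta 7, Alpha 4, Theta 2 (sum 23, leaving 2 seats).
Remainders in descending order: Theta 0.629, Delta 0.584, Alpha 0.496, Zeta 0.291.
The surplus seats go to Theta, Delta.

Zeta=10; Delta=8; Alpha=4; Theta=3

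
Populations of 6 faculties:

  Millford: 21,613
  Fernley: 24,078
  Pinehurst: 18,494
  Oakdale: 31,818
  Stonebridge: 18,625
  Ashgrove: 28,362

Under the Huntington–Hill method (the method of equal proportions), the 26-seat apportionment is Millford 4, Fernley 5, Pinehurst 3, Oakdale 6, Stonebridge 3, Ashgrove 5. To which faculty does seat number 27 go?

Priority for the next seat is population ÷ (√(s·(s+1))).
Priorities: Millford 4832.814, Fernley 4396.021, Pinehurst 5338.758, Oakdale 4909.624, Stonebridge 5376.574, Ashgrove 5178.169.
Highest priority: Stonebridge.

Stonebridge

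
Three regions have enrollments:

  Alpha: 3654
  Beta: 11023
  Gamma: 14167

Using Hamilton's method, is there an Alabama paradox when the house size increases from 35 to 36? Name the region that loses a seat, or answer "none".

Alpha

At 35 seats: Alpha 5, Beta 13, Gamma 17.
At 36 seats: Alpha 4, Beta 14, Gamma 18.
Alpha drops from 5 to 4.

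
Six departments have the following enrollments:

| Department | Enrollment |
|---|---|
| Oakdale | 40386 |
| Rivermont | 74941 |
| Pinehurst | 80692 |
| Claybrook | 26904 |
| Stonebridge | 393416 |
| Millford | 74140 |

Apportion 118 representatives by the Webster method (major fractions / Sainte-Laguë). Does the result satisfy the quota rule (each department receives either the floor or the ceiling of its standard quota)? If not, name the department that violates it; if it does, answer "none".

Standard quotas: Oakdale 6.902, Rivermont 12.807, Pinehurst 13.790, Claybrook 4.598, Stonebridge 67.233, Millford 12.670.
Webster allocation: Oakdale 7, Rivermont 13, Pinehurst 14, Claybrook 5, Stonebridge 66, Millford 13.
Stonebridge has quota 67.233 (lower 67, upper 68) but receives 66 — outside the quota interval.

Stonebridge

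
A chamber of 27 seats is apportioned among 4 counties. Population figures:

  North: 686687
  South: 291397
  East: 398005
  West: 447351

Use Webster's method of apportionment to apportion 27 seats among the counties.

Standard divisor 1823440/27 ≈ 67534.815; standard quotas: North 10.168, South 4.315, East 5.893, West 6.624.
Rounding to the nearest integer gives North 10, South 4, East 6, West 7 — total 27, matching the house size, so no adjustment is needed.

North: 10, South: 4, East: 6, West: 7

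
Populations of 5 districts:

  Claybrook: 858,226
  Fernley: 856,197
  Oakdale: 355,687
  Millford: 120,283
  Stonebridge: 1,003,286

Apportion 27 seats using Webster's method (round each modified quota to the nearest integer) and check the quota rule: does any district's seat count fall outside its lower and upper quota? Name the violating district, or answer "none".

Standard quotas: Claybrook 7.256, Fernley 7.238, Oakdale 3.007, Millford 1.017, Stonebridge 8.482.
Webster allocation: Claybrook 7, Fernley 7, Oakdale 3, Millford 1, Stonebridge 9.
Every allocation lies between the lower and upper quota.

none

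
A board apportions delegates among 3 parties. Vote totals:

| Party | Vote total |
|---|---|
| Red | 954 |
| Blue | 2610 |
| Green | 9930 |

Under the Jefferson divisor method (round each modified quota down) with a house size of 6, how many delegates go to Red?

Standard divisor 13494/6 ≈ 2249; standard quotas: Red 0.424, Blue 1.161, Green 4.415.
Rounding down gives 0, 1, 4 = 5 seats, so the divisor must be adjusted.
With modified divisor 1800: modified quotas Red 0.530, Blue 1.450, Green 5.517.
Rounding down: Red 0, Blue 1, Green 5 (total 6).
Red receives 0.

0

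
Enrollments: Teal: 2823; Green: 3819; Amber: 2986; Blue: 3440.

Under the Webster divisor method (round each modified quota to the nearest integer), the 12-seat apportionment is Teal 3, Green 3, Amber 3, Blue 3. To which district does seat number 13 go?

Green

Priority for the next seat is population ÷ (current seats + 0.5).
Priorities: Teal 806.571, Green 1091.143, Amber 853.143, Blue 982.857.
Highest priority: Green.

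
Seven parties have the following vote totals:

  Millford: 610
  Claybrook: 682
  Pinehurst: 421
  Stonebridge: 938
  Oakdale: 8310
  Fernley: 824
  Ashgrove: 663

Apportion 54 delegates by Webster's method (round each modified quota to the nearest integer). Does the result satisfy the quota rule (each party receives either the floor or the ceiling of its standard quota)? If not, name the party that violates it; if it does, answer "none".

Oakdale

Standard quotas: Millford 2.646, Claybrook 2.959, Pinehurst 1.826, Stonebridge 4.069, Oakdale 36.049, Fernley 3.575, Ashgrove 2.876.
Webster allocation: Millford 3, Claybrook 3, Pinehurst 2, Stonebridge 4, Oakdale 35, Fernley 4, Ashgrove 3.
Oakdale has quota 36.049 (lower 36, upper 37) but receives 35 — outside the quota interval.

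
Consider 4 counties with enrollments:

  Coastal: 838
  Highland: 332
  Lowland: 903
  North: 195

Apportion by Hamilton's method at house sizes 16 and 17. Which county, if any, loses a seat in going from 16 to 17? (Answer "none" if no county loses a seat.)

North

At 16 seats: Coastal 6, Highland 2, Lowland 6, North 2.
At 17 seats: Coastal 6, Highland 3, Lowland 7, North 1.
North drops from 2 to 1.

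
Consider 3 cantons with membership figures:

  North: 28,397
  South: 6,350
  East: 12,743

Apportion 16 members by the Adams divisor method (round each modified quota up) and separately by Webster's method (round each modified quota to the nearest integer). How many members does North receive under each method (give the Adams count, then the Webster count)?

9 and 10

Adams: North 9, South 2, East 5.
Webster: North 10, South 2, East 4.
North gets 9 under Adams and 10 under Webster.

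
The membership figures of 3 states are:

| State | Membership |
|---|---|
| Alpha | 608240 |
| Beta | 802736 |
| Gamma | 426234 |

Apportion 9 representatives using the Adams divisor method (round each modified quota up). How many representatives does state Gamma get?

Standard divisor 1837210/9 ≈ 204134.444; standard quotas: Alpha 2.980, Beta 3.932, Gamma 2.088.
Rounding up gives 3, 4, 3 = 10 seats, so the divisor must be adjusted.
With modified divisor 240300: modified quotas Alpha 2.531, Beta 3.341, Gamma 1.774.
Rounding up: Alpha 3, Beta 4, Gamma 2 (total 9).
Gamma receives 2.

2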